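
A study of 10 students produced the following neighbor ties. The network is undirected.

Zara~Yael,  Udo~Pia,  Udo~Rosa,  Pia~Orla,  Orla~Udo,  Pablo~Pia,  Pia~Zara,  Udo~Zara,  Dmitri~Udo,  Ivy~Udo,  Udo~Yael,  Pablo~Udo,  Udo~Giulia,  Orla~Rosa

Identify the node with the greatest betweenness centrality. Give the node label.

Unnormalized betweenness of each node: Dmitri:0, Giulia:0, Ivy:0, Orla:1/2, Pablo:0, Pia:3/2, Rosa:0, Udo:57/2, Yael:0, Zara:1/2.
Udo has the largest value, 57/2, making it the main broker — the node through which the most shortest paths run.

Udo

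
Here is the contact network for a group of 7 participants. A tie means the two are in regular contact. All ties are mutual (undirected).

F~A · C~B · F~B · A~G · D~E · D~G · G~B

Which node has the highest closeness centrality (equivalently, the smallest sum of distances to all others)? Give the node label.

Farness (sum of distances to all others) for each node — A:12, B:10, C:15, D:12, E:17, F:13, G:9.
The smallest farness is 9, for G, so G has the highest closeness.

G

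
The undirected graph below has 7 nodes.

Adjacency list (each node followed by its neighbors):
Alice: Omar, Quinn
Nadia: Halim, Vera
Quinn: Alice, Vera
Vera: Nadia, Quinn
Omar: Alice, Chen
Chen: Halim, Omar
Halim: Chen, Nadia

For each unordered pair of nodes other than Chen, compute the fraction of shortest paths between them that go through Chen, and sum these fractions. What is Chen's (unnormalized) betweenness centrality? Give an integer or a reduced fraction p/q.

Pairs whose geodesics pass through Chen — Omar–Nadia: 1; Omar–Halim: 1; Alice–Halim: 1.
All other pairs contribute 0.
Summing the contributions gives betweenness(Chen) = 3.

3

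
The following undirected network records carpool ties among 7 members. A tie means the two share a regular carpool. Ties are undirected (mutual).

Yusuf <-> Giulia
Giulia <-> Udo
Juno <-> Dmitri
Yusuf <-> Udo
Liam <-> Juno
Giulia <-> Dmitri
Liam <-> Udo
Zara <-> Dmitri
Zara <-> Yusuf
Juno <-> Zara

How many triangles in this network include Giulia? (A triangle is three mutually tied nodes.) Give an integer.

Giulia's neighbors: Dmitri, Udo, and Yusuf.
Neighbor pairs that are themselves tied: Giulia–Udo–Yusuf. Each forms one triangle with Giulia, for 1 in total.

1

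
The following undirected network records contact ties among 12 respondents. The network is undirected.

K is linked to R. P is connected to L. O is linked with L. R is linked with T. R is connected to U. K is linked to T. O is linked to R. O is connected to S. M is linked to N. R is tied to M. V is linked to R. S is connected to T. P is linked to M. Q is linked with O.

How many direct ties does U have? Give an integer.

1

U is directly tied to R. That is 1 neighbor, so the degree of U is 1.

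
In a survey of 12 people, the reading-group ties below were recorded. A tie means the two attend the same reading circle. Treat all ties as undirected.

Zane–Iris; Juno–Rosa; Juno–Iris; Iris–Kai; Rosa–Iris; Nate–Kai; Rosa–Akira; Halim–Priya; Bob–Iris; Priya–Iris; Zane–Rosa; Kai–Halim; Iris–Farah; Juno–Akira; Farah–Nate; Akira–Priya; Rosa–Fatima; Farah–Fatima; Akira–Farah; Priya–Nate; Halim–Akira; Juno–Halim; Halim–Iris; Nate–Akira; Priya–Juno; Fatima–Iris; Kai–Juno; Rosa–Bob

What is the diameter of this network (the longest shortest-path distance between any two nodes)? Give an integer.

Eccentricity of each node (its greatest distance to any other): Akira:2, Bob:3, Farah:2, Fatima:2, Halim:2, Iris:2, Juno:2, Kai:2, Nate:3, Priya:2, Rosa:2, Zane:3.
The maximum eccentricity is 3, realized for instance by the pair Nate–Zane via Nate – Akira – Rosa – Zane. So the diameter is 3.

3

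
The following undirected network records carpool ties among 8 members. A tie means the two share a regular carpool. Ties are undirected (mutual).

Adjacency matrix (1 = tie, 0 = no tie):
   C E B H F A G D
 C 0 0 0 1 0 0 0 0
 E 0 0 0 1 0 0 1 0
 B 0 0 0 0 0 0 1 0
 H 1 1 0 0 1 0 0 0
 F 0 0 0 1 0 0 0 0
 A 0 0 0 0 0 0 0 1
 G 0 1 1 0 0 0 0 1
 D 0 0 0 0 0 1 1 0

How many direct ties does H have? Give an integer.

3

H is directly tied to C, E, and F. That is 3 neighbors, so the degree of H is 3.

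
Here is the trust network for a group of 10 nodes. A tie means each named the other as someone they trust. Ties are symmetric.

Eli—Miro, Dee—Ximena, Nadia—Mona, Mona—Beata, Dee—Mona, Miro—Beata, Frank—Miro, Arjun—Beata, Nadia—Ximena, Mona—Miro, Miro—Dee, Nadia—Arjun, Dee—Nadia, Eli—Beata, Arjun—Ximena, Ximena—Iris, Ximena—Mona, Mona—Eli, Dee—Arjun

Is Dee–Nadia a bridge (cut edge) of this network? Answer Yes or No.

Even without that edge, Dee still reaches Nadia via Dee – Arjun – Nadia, so the network stays connected. Not a bridge.

No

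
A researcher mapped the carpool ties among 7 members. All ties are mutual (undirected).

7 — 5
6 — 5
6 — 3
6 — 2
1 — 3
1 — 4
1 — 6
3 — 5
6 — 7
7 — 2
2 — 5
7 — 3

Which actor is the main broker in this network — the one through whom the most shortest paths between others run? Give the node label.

Unnormalized betweenness of each node: 1:5, 2:0, 3:2, 4:0, 5:1/3, 6:13/3, 7:1/3.
1 has the largest value, 5, making it the main broker — the node through which the most shortest paths run.

1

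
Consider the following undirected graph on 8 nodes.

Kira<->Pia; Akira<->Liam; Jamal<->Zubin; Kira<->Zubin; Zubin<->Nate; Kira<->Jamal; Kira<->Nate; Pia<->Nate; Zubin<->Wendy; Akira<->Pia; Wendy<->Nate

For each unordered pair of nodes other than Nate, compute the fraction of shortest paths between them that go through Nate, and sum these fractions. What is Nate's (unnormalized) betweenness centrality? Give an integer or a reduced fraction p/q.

Pairs whose geodesics pass through Nate — Zubin–Pia: 1/2; Zubin–Akira: 1/2; Zubin–Liam: 1/2; Pia–Wendy: 1; Kira–Wendy: 1/2; Wendy–Akira: 1; Wendy–Liam: 1.
All other pairs contribute 0.
Summing the contributions gives betweenness(Nate) = 5.

5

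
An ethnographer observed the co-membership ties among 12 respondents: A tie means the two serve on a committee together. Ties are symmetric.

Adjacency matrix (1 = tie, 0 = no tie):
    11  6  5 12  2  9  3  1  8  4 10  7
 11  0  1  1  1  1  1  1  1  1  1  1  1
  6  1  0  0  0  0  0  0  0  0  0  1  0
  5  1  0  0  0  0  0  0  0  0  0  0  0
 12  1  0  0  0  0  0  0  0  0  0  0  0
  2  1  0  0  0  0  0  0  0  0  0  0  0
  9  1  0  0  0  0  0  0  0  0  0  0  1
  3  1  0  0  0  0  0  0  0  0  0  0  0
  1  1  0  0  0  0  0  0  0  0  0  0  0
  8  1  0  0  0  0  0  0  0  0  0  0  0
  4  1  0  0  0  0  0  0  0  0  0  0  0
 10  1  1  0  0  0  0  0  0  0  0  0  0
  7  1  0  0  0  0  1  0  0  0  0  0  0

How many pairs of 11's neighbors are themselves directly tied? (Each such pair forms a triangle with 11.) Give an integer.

11's neighbors: 1, 2, 3, 4, 5, 6, 7, 8, 9, 10, and 12.
Neighbor pairs that are themselves tied: 11–6–10; 11–7–9. Each forms one triangle with 11, for 2 in total.

2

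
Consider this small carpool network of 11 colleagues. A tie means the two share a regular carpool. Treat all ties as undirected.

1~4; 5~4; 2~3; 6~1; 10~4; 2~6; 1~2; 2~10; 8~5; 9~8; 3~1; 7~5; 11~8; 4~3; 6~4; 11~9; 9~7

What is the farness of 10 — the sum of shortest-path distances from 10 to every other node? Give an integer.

Distances from 10: 1:2, 2:1, 3:2, 4:1, 5:2, 6:2, 7:3, 8:3, 9:4, 11:4.
Sum = 2 + 1 + 2 + 1 + 2 + 2 + 3 + 3 + 4 + 4 = 24.

24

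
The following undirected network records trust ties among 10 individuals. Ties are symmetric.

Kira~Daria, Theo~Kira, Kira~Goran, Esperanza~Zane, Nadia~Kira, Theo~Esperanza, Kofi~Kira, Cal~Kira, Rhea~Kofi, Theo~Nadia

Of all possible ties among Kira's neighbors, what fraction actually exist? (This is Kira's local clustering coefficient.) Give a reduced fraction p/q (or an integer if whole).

1/15

Kira's neighbors: Cal, Daria, Goran, Kofi, Nadia, and Theo (k = 6).
Possible neighbor pairs: C(6,2) = 15. Edges among them: Nadia–Theo → e = 1.
Clustering(Kira) = 1/15.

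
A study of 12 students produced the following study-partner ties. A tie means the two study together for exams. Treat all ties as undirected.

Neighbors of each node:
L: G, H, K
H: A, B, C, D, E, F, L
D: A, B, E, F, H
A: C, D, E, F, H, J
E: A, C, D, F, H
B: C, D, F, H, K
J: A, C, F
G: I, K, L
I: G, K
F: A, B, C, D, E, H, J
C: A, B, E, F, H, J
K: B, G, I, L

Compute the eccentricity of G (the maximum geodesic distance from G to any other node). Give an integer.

4

Distances from G: A:3, B:2, C:3, D:3, E:3, F:3, H:2, I:1, J:4, K:1, L:1.
The largest is 4 (to J), so the eccentricity of G is 4.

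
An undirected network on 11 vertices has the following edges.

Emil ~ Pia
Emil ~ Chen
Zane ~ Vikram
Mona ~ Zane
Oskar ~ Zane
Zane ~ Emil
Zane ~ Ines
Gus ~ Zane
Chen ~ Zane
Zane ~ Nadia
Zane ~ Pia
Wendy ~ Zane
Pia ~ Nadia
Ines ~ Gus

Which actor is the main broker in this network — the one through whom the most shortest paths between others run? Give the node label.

Unnormalized betweenness of each node: Chen:0, Emil:1/2, Gus:0, Ines:0, Mona:0, Nadia:0, Oskar:0, Pia:1/2, Vikram:0, Wendy:0, Zane:40.
Zane has the largest value, 40, making it the main broker — the node through which the most shortest paths run.

Zane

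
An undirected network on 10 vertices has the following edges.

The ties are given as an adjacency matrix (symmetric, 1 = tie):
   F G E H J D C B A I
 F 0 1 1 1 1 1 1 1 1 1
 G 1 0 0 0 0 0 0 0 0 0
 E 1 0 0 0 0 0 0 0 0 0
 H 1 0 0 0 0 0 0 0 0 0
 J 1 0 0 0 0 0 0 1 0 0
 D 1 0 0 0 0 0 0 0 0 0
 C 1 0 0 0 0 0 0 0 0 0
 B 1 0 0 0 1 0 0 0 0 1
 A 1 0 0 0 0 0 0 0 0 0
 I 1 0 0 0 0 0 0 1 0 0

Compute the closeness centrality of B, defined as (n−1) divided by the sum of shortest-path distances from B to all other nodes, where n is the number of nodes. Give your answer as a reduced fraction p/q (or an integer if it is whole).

Distances from B: A:2, C:2, D:2, E:2, F:1, G:2, H:2, I:1, J:1. Sum = 15.
n = 10, so closeness = 9/15 = 3/5.

3/5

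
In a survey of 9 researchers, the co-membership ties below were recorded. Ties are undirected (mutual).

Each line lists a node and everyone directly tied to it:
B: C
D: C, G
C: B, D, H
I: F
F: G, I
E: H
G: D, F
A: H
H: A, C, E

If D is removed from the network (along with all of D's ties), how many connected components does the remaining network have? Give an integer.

2

Without D, the remaining ties split the others into: {A, B, C, E, H}; {F, G, I}.
That's 2 separate components.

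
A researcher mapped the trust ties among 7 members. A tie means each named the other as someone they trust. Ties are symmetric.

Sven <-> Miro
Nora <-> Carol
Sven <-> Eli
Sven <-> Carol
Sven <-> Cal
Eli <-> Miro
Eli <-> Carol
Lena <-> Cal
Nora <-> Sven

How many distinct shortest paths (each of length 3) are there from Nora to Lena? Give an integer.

The shortest distance is 3, and the only length-3 path is Nora–Sven–Cal–Lena. So there is exactly 1 shortest path.

1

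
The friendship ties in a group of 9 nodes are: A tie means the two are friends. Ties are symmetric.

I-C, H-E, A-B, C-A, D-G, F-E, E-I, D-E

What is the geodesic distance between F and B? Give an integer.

5

One shortest route is F – E – I – C – A – B, which uses 5 edges, and at distance 4 from F we only reach {A}, which does not include B. So d(F,B) = 5.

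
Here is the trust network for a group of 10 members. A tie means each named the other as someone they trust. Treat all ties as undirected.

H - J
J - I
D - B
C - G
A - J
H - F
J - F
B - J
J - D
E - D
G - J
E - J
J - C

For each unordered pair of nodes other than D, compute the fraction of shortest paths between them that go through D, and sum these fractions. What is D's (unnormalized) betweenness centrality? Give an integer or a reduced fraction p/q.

1/2

Pairs whose geodesics pass through D — B–E: 1/2.
All other pairs contribute 0.
Summing the contributions gives betweenness(D) = 1/2.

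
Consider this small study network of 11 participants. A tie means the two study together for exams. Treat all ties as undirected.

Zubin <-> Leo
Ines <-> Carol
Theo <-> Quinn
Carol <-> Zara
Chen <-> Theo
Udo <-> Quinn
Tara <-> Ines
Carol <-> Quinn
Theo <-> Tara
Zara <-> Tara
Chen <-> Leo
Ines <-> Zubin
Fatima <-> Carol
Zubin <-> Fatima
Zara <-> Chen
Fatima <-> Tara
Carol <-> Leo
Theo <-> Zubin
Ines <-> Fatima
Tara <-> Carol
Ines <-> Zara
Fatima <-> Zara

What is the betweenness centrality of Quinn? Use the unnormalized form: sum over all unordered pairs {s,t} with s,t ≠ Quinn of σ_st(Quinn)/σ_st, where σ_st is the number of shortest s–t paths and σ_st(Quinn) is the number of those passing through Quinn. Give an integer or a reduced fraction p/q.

Pairs whose geodesics pass through Quinn — Theo–Udo: 1; Theo–Carol: 1/2; Zubin–Udo: 1; Leo–Udo: 1; Udo–Fatima: 1; Udo–Tara: 2/2; Udo–Chen: 1; Udo–Ines: 1; Udo–Zara: 1; Udo–Carol: 1.
All other pairs contribute 0.
Summing the contributions gives betweenness(Quinn) = 19/2.

19/2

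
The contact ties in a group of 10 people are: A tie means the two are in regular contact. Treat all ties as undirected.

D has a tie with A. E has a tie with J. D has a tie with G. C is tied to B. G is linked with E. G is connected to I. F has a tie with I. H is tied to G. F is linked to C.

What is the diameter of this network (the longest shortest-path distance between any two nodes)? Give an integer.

6

Eccentricity of each node (its greatest distance to any other): A:6, B:6, C:5, D:5, E:5, F:4, G:4, H:5, I:3, J:6.
The maximum eccentricity is 6, realized for instance by the pair A–B via A – D – G – I – F – C – B. So the diameter is 6.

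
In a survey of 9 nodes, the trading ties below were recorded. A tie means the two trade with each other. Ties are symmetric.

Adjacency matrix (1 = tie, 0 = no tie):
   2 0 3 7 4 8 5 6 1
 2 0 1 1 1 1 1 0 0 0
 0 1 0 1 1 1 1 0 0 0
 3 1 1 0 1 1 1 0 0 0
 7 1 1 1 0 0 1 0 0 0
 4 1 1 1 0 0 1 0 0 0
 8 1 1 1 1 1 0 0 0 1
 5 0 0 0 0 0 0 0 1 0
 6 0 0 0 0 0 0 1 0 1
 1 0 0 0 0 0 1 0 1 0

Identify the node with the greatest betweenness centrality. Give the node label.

8

Unnormalized betweenness of each node: 0:1/4, 1:12, 2:1/4, 3:1/4, 4:0, 5:0, 6:7, 7:0, 8:61/4.
8 has the largest value, 61/4, making it the main broker — the node through which the most shortest paths run.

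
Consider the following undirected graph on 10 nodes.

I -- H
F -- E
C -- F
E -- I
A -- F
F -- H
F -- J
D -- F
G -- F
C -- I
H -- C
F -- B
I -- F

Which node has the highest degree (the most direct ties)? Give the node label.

Degrees — A:1, B:1, C:3, D:1, E:2, F:9, G:1, H:3, I:4, J:1.
The maximum is 9, attained only by F.

F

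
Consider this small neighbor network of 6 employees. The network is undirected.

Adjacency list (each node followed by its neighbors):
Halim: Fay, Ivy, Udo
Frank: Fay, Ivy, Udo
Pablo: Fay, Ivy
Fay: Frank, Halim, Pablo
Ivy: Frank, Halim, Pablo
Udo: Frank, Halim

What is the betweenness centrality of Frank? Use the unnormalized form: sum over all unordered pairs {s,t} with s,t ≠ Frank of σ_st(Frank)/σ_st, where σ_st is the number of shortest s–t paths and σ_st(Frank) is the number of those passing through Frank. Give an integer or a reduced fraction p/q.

11/6

Pairs whose geodesics pass through Frank — Udo–Ivy: 1/2; Udo–Pablo: 2/4; Udo–Fay: 1/2; Ivy–Fay: 1/3.
All other pairs contribute 0.
Summing the contributions gives betweenness(Frank) = 11/6.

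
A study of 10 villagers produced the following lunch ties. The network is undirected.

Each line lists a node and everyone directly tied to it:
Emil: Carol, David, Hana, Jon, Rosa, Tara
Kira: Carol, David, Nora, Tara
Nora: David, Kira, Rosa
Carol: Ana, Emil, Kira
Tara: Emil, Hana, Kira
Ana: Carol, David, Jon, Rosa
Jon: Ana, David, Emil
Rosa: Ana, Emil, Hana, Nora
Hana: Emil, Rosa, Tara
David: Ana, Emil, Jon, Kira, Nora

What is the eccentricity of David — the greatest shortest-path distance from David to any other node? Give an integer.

2

Distances from David: Ana:1, Carol:2, Emil:1, Hana:2, Jon:1, Kira:1, Nora:1, Rosa:2, Tara:2.
The largest is 2 (to Rosa, Carol, Hana, and Tara), so the eccentricity of David is 2.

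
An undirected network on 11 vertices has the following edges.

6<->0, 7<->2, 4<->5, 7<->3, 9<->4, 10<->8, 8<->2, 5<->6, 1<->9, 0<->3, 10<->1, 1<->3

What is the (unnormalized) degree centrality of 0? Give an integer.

0 is directly tied to 3 and 6. That is 2 neighbors, so the degree of 0 is 2.

2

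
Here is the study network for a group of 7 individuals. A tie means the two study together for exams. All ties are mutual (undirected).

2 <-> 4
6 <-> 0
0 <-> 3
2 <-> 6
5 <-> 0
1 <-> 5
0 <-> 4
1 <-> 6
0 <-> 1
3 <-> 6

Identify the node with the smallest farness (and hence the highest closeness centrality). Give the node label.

0

Farness (sum of distances to all others) for each node — 0:7, 1:9, 2:11, 3:10, 4:10, 5:11, 6:8.
The smallest farness is 7, for 0, so 0 has the highest closeness.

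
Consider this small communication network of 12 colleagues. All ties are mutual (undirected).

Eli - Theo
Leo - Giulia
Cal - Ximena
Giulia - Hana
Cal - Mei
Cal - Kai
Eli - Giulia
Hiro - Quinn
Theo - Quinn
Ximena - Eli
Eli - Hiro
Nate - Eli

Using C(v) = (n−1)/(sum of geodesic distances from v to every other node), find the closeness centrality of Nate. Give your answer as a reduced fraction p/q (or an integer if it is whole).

11/29

Distances from Nate: Cal:3, Eli:1, Giulia:2, Hana:3, Hiro:2, Kai:4, Leo:3, Mei:4, Quinn:3, Theo:2, Ximena:2. Sum = 29.
n = 12, so closeness = 11/29.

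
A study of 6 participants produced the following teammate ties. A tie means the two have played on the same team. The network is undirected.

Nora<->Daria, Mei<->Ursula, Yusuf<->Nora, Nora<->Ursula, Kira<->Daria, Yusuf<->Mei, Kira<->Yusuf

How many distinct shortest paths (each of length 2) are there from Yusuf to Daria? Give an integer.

The shortest distance is 2. The length-2 paths are: Yusuf–Nora–Daria; Yusuf–Kira–Daria.
That gives 2 distinct shortest paths.

2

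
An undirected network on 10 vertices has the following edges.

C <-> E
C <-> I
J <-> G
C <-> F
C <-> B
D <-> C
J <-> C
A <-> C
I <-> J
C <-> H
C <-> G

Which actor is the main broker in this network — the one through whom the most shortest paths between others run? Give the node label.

C

Unnormalized betweenness of each node: A:0, B:0, C:67/2, D:0, E:0, F:0, G:0, H:0, I:0, J:1/2.
C has the largest value, 67/2, making it the main broker — the node through which the most shortest paths run.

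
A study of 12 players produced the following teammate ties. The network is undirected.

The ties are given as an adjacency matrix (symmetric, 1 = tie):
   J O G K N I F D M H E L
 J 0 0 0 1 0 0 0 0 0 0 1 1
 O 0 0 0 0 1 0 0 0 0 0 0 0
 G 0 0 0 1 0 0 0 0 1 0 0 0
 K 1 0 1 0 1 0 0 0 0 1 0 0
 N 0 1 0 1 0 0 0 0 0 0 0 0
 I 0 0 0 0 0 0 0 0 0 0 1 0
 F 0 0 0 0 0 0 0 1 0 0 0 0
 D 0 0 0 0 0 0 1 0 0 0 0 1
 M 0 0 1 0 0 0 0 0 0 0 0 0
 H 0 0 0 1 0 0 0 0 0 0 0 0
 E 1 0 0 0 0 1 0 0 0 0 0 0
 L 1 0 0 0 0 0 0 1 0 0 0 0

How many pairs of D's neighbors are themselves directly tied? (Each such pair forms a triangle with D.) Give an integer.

D's neighbors are F and L, but none of them are tied to each other, so no triangle contains D.

0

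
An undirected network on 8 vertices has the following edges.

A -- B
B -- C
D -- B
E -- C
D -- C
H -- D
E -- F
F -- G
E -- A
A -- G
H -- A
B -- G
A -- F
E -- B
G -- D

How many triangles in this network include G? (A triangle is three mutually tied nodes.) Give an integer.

3

G's neighbors: A, B, D, and F.
Neighbor pairs that are themselves tied: G–A–B; G–A–F; G–B–D. Each forms one triangle with G, for 3 in total.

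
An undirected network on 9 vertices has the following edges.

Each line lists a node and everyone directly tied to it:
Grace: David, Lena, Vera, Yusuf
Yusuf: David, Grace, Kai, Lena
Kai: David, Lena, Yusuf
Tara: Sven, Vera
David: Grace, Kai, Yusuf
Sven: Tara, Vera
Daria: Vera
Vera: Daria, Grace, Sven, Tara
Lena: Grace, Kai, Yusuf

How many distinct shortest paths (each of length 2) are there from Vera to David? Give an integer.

The shortest distance is 2, and the only length-2 path is Vera–Grace–David. So there is exactly 1 shortest path.

1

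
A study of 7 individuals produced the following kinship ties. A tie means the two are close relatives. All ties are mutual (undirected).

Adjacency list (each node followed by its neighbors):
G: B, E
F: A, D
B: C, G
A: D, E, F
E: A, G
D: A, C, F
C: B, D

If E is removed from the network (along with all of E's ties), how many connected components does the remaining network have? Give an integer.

E's neighbors (A and G) remain reachable from one another through other ties, so the rest of the network stays in one piece.

1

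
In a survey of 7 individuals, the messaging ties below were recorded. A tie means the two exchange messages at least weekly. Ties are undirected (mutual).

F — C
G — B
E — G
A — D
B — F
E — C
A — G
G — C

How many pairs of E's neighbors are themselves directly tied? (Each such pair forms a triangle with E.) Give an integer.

1

E's neighbors: C and G.
Neighbor pairs that are themselves tied: E–C–G. Each forms one triangle with E, for 1 in total.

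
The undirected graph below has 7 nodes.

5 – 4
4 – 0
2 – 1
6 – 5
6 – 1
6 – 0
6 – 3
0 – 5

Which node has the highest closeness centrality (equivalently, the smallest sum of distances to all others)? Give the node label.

Farness (sum of distances to all others) for each node — 0:10, 1:11, 2:16, 3:13, 4:14, 5:10, 6:8.
The smallest farness is 8, for 6, so 6 has the highest closeness.

6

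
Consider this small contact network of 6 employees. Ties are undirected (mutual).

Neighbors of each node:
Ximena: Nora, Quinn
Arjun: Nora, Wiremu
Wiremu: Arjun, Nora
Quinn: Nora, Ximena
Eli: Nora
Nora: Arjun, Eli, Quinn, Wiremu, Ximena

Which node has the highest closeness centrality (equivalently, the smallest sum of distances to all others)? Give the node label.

Nora

Farness (sum of distances to all others) for each node — Arjun:8, Eli:9, Nora:5, Quinn:8, Wiremu:8, Ximena:8.
The smallest farness is 5, for Nora, so Nora has the highest closeness.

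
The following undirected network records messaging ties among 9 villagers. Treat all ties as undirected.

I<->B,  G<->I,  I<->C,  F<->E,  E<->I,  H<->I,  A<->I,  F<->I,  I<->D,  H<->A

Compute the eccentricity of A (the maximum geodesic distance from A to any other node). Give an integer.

2

Distances from A: B:2, C:2, D:2, E:2, F:2, G:2, H:1, I:1.
The largest is 2 (to G, E, F, B, D, and C), so the eccentricity of A is 2.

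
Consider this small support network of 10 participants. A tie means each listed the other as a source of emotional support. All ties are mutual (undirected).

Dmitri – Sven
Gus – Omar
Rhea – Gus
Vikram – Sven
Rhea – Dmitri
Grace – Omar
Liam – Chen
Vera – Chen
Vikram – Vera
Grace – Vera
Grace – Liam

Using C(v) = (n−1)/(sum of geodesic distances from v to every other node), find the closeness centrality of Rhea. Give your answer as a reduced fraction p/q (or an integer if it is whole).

9/25

Distances from Rhea: Chen:5, Dmitri:1, Grace:3, Gus:1, Liam:4, Omar:2, Sven:2, Vera:4, Vikram:3. Sum = 25.
n = 10, so closeness = 9/25.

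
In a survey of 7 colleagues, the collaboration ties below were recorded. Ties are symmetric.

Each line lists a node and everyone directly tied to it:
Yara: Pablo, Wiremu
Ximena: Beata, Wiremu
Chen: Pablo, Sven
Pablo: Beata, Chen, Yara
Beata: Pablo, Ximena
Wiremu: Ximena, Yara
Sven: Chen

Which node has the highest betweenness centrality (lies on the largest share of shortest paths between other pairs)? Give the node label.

Unnormalized betweenness of each node: Beata:3, Chen:5, Pablo:9, Sven:0, Wiremu:1, Ximena:1, Yara:3.
Pablo has the largest value, 9, making it the main broker — the node through which the most shortest paths run.

Pablo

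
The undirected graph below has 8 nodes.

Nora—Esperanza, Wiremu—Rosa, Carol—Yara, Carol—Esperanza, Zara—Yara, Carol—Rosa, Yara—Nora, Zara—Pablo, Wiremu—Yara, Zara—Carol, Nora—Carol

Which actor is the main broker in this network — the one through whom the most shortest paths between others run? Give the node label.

Carol

Unnormalized betweenness of each node: Carol:26/3, Esperanza:0, Nora:5/6, Pablo:0, Rosa:5/6, Wiremu:1/2, Yara:31/6, Zara:6.
Carol has the largest value, 26/3, making it the main broker — the node through which the most shortest paths run.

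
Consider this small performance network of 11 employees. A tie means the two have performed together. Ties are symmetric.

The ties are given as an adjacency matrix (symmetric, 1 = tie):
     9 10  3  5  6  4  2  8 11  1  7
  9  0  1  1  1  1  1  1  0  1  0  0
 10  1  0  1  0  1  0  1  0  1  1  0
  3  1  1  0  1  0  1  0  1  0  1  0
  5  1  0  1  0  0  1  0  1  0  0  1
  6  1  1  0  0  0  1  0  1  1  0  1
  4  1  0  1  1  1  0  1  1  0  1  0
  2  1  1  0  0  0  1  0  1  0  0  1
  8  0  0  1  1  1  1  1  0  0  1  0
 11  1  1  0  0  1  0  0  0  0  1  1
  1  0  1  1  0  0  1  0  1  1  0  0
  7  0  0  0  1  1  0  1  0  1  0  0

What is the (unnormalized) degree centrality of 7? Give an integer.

4

7 is directly tied to 2, 5, 6, and 11. That is 4 neighbors, so the degree of 7 is 4.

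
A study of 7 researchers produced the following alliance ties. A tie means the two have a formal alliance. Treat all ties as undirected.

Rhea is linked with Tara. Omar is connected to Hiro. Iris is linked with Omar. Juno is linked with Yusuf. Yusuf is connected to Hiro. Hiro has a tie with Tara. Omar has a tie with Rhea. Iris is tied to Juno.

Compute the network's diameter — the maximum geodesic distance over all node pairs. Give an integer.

3

Eccentricity of each node (its greatest distance to any other): Hiro:2, Iris:3, Juno:3, Omar:2, Rhea:3, Tara:3, Yusuf:3.
The maximum eccentricity is 3, realized for instance by the pair Yusuf–Rhea via Yusuf – Hiro – Tara – Rhea. So the diameter is 3.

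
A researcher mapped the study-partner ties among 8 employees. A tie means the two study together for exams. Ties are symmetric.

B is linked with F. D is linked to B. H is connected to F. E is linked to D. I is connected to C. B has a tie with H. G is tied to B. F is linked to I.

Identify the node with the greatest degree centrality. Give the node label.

B

Degrees — B:4, C:1, D:2, E:1, F:3, G:1, H:2, I:2.
The maximum is 4, attained only by B.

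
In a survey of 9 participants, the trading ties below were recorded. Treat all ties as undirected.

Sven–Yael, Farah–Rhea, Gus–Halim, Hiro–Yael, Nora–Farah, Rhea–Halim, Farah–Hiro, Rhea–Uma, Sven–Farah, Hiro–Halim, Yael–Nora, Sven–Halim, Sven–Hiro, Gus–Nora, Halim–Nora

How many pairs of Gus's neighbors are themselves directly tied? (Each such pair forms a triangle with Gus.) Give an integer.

Gus's neighbors: Halim and Nora.
Neighbor pairs that are themselves tied: Gus–Halim–Nora. Each forms one triangle with Gus, for 1 in total.

1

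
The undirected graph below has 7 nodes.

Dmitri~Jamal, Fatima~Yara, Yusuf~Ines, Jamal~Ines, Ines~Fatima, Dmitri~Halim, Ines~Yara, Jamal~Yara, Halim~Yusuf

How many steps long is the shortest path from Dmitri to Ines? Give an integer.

2

One shortest route is Dmitri – Jamal – Ines, which uses 2 edges, and Dmitri and Ines are not directly tied, so nothing shorter exists. So d(Dmitri,Ines) = 2.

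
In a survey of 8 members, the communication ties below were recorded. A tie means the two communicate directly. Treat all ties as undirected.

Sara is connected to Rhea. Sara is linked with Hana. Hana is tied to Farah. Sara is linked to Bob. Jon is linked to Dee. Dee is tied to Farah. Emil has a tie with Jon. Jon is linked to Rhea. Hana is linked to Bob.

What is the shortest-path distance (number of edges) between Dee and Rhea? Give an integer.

2

One shortest route is Dee – Jon – Rhea, which uses 2 edges, and Dee and Rhea are not directly tied, so nothing shorter exists. So d(Dee,Rhea) = 2.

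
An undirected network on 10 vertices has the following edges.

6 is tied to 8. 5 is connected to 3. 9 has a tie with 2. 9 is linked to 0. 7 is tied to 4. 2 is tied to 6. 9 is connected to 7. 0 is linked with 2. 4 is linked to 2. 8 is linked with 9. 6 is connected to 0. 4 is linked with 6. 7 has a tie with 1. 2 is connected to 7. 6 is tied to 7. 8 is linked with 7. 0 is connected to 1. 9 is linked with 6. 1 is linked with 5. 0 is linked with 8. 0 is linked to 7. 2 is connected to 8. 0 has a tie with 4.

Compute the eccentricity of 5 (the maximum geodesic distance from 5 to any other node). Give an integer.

Distances from 5: 0:2, 1:1, 2:3, 3:1, 4:3, 6:3, 7:2, 8:3, 9:3.
The largest is 3 (to 6, 4, 2, 8, and 9), so the eccentricity of 5 is 3.

3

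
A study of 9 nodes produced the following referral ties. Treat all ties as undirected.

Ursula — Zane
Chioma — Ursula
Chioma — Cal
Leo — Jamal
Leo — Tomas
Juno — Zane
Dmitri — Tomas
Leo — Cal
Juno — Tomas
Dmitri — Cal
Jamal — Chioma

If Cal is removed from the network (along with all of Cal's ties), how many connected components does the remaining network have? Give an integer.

1

Cal's neighbors (Chioma, Dmitri, and Leo) remain reachable from one another through other ties, so the rest of the network stays in one piece.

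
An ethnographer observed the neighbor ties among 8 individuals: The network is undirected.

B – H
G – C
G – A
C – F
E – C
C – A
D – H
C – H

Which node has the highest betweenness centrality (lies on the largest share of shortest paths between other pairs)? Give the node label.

C

Unnormalized betweenness of each node: A:0, B:0, C:17, D:0, E:0, F:0, G:0, H:11.
C has the largest value, 17, making it the main broker — the node through which the most shortest paths run.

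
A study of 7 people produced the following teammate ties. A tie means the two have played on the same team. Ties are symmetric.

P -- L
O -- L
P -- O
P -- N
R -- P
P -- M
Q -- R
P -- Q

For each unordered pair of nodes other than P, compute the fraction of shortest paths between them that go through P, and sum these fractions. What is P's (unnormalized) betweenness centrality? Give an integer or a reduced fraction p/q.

Pairs whose geodesics pass through P — M–R: 1; M–Q: 1; M–N: 1; M–O: 1; M–L: 1; R–N: 1; R–O: 1; R–L: 1; Q–N: 1; Q–O: 1; Q–L: 1; N–O: 1; N–L: 1.
All other pairs contribute 0.
Summing the contributions gives betweenness(P) = 13.

13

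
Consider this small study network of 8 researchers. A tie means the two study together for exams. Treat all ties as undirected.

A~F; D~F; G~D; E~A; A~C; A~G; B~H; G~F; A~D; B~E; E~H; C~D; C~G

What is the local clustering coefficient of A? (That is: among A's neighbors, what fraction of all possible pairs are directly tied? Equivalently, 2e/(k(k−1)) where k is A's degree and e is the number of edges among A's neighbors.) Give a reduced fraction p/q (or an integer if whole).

1/2

A's neighbors: C, D, E, F, and G (k = 5).
Possible neighbor pairs: C(5,2) = 10. Edges among them: C–D, C–G, D–F, D–G, F–G → e = 5.
Clustering(A) = 5/10 = 1/2.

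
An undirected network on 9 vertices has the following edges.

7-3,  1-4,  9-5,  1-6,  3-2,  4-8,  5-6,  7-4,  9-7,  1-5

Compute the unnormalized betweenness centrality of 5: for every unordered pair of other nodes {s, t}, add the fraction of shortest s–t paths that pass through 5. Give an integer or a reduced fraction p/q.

7/2

Pairs whose geodesics pass through 5 — 3–6: 1/2; 2–6: 1/2; 9–6: 1; 9–1: 1; 6–7: 1/2.
All other pairs contribute 0.
Summing the contributions gives betweenness(5) = 7/2.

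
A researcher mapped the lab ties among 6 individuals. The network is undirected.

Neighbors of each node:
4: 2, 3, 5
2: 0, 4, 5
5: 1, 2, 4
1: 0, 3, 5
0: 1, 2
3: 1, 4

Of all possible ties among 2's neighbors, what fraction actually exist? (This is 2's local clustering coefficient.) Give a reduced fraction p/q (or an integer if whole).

1/3

2's neighbors: 0, 4, and 5 (k = 3).
Possible neighbor pairs: C(3,2) = 3. Edges among them: 4–5 → e = 1.
Clustering(2) = 1/3.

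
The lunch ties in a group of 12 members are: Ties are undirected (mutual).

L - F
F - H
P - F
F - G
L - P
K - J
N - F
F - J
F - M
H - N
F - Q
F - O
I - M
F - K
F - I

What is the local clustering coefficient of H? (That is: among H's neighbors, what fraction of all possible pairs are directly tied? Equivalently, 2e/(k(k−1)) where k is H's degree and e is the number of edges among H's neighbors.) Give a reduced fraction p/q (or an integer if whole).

H's neighbors: F and N (k = 2).
Possible neighbor pairs: C(2,2) = 1. Edges among them: F–N → e = 1.
Clustering(H) = 1/1.

1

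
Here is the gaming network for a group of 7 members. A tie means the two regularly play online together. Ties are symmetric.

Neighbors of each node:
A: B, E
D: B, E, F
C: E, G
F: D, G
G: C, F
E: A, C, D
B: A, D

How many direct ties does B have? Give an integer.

B is directly tied to A and D. That is 2 neighbors, so the degree of B is 2.

2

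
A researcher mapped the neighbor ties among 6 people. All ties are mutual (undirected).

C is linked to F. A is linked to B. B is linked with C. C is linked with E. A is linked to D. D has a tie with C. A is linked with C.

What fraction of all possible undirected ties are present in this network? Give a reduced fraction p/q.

7/15

There are 7 edges and 6 nodes, so the maximum possible is C(6,2) = 15.
Density = 7/15.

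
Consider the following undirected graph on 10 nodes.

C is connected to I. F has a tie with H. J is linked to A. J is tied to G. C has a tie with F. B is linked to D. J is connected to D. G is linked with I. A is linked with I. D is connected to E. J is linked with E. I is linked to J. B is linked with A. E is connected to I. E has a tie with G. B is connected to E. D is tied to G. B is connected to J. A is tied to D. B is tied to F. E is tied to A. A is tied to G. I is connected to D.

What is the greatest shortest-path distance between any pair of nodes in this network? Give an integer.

4

Eccentricity of each node (its greatest distance to any other): A:3, B:2, C:2, D:3, E:3, F:3, G:4, H:4, I:3, J:3.
The maximum eccentricity is 4, realized for instance by the pair G–H via G – I – C – F – H. So the diameter is 4.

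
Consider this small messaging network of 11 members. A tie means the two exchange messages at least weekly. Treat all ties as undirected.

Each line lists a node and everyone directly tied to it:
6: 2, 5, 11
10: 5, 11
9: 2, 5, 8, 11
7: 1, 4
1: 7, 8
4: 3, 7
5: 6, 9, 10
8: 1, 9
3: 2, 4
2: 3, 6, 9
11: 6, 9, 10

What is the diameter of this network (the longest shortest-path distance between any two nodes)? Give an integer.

Eccentricity of each node (its greatest distance to any other): 1:4, 2:3, 3:4, 4:5, 5:4, 6:4, 7:5, 8:3, 9:3, 10:5, 11:4.
The maximum eccentricity is 5, realized for instance by the pair 4–10 via 4 – 3 – 2 – 6 – 11 – 10. So the diameter is 5.

5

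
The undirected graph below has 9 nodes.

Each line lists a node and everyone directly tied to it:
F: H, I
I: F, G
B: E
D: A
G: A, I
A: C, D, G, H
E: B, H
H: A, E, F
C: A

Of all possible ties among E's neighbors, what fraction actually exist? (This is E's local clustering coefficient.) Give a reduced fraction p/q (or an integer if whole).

E's neighbors: B and H (k = 2).
Possible neighbor pairs: C(2,2) = 1. Edges among them: none → e = 0.
Clustering(E) = 0/1.

0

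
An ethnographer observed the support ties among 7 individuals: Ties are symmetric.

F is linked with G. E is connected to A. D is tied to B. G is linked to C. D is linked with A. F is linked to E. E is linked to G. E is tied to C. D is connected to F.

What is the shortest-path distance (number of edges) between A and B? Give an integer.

One shortest route is A – D – B, which uses 2 edges, and A and B are not directly tied, so nothing shorter exists. So d(A,B) = 2.

2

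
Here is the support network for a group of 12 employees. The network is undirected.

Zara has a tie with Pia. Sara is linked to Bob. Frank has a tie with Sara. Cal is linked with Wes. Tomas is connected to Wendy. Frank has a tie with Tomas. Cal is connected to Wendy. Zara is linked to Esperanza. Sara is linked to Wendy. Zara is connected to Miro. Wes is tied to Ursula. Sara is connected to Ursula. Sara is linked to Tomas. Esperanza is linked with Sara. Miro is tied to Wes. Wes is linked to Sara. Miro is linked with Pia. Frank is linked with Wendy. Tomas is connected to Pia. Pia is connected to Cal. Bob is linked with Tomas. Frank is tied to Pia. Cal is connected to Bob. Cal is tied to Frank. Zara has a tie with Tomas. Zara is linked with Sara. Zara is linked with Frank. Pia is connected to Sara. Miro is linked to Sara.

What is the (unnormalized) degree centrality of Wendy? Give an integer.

4

Wendy is directly tied to Cal, Frank, Sara, and Tomas. That is 4 neighbors, so the degree of Wendy is 4.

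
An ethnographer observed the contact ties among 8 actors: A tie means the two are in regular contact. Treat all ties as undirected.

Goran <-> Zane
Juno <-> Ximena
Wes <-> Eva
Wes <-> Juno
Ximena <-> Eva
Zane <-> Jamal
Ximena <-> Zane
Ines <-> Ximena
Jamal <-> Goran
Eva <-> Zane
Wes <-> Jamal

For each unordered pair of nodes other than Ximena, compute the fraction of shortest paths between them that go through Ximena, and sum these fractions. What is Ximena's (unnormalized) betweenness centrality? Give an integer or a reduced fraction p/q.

Pairs whose geodesics pass through Ximena — Jamal–Ines: 1; Zane–Juno: 1; Zane–Ines: 1; Eva–Juno: 1/2; Eva–Ines: 1; Wes–Ines: 2/2; Juno–Ines: 1; Juno–Goran: 1/2; Ines–Goran: 1.
All other pairs contribute 0.
Summing the contributions gives betweenness(Ximena) = 8.

8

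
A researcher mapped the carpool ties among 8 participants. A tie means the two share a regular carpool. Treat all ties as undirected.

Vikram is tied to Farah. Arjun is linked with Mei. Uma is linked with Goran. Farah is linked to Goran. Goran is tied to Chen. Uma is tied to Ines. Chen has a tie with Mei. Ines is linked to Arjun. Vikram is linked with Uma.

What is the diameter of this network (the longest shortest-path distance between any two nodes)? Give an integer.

4

Eccentricity of each node (its greatest distance to any other): Arjun:4, Chen:3, Farah:4, Goran:3, Ines:3, Mei:4, Uma:3, Vikram:4.
The maximum eccentricity is 4, realized for instance by the pair Arjun–Farah via Arjun – Ines – Uma – Vikram – Farah. So the diameter is 4.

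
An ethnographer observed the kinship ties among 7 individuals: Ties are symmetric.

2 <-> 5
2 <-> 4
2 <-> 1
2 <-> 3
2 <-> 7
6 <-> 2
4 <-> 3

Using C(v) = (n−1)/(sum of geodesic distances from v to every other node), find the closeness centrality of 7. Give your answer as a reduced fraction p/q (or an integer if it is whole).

6/11

Distances from 7: 1:2, 2:1, 3:2, 4:2, 5:2, 6:2. Sum = 11.
n = 7, so closeness = 6/11.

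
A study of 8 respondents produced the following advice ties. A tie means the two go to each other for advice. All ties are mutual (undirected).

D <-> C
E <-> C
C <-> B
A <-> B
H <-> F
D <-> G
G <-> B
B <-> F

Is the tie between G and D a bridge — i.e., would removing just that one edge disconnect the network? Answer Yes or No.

No

Even without that edge, G still reaches D via G – B – C – D, so the network stays connected. Not a bridge.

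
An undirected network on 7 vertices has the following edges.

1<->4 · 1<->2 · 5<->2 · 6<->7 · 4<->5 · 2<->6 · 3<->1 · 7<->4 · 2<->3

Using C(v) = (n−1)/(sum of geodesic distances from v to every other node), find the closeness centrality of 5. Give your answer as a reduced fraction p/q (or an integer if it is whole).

Distances from 5: 1:2, 2:1, 3:2, 4:1, 6:2, 7:2. Sum = 10.
n = 7, so closeness = 6/10 = 3/5.

3/5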